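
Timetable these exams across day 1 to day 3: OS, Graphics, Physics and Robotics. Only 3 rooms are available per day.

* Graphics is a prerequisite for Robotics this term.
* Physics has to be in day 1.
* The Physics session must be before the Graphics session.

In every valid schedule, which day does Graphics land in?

Precedence pushes Graphics to at least day 2; downstream work caps Graphics at day 2.
So Graphics is pinned to day 2.

day 2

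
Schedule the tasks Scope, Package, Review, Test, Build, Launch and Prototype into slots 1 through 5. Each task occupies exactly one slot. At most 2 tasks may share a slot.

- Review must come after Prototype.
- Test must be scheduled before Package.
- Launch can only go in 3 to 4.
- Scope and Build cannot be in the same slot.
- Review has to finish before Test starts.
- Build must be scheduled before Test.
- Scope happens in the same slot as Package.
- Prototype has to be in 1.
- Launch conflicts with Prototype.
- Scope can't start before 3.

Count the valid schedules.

Splitting on Scope: it can be 4 (2), 5 (15). Listing each branch's schedules as (Package, Review, Test, Build, Launch, Prototype):
Scope=4: (4,2,3,1,3,1) (4,2,3,2,3,1) — 2.
Scope=5: (5,2,3,1,3,1) (5,2,3,1,4,1) (5,2,3,2,3,1) (5,2,3,2,4,1) (5,2,4,1,3,1) (5,2,4,1,4,1) (5,2,4,2,3,1) (5,2,4,2,4,1) (5,2,4,3,3,1) (5,2,4,3,4,1) (5,3,4,1,3,1) (5,3,4,1,4,1) (5,3,4,2,3,1) (5,3,4,2,4,1) (5,3,4,3,4,1) — 15.
Summing: 2 + 15 = 17.

17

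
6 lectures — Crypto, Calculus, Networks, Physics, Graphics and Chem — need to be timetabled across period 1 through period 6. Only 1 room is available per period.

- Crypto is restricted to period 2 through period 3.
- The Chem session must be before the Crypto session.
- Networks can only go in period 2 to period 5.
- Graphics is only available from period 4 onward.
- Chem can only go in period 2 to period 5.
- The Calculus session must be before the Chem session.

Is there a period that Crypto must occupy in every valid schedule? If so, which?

period 3

Crypto is available from period 2; precedence pushes Crypto to at least period 3; Crypto's own window allows nothing later than period 3.
So Crypto is pinned to period 3.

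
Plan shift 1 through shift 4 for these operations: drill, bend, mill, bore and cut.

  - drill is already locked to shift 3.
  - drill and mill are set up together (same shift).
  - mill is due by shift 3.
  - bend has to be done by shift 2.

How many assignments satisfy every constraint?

32

Splitting on bend: it can be shift 1 (16), shift 2 (16). Listing each branch's schedules as (drill, mill, bore, cut) by shift number:
bend=shift 1: (3,3,1,1) (3,3,1,2) (3,3,1,3) (3,3,1,4) (3,3,2,1) (3,3,2,2) (3,3,2,3) (3,3,2,4) (3,3,3,1) (3,3,3,2) (3,3,3,3) (3,3,3,4) (3,3,4,1) (3,3,4,2) (3,3,4,3) (3,3,4,4) — 16.
bend=shift 2: (3,3,1,1) (3,3,1,2) (3,3,1,3) (3,3,1,4) (3,3,2,1) (3,3,2,2) (3,3,2,3) (3,3,2,4) (3,3,3,1) (3,3,3,2) (3,3,3,3) (3,3,3,4) (3,3,4,1) (3,3,4,2) (3,3,4,3) (3,3,4,4) — 16.
Summing: 16 + 16 = 32.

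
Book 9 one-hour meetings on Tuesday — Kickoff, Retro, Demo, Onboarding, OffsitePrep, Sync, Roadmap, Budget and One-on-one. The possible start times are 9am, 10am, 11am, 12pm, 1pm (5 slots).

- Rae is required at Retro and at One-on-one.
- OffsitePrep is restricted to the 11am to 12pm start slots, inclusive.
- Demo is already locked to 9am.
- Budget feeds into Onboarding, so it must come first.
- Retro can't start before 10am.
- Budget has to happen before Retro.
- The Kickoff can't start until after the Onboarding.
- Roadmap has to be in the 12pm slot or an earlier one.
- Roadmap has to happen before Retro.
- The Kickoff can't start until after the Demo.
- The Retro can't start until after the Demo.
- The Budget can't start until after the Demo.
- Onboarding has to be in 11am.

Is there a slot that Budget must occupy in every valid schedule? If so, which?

Demo is fixed at 9am and must come before Budget, so Budget is at least 10am.
Onboarding is fixed at 11am and must come after Budget, so Budget is at most 10am.
So Budget must be 10am.

10am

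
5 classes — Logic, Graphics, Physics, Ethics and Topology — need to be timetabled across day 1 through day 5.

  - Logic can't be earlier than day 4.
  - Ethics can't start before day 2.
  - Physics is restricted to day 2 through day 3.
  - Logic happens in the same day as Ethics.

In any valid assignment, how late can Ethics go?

day 5

Ethics is available from day 2; Ethics must be in the same day as Logic, which can't be before day 4, so Ethics is at least day 4.
Ethics at day 5 is achievable: Graphics=day 1; Physics=day 2; Topology=day 1; Ethics=day 5; Logic=day 5.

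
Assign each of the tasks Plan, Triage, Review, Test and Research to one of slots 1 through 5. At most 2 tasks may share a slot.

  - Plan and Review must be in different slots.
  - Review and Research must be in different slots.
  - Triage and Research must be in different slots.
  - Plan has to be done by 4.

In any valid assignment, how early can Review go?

1

Review at 1 is achievable: Test -> 2, Research -> 3, Review -> 1, Plan -> 2, Triage -> 1.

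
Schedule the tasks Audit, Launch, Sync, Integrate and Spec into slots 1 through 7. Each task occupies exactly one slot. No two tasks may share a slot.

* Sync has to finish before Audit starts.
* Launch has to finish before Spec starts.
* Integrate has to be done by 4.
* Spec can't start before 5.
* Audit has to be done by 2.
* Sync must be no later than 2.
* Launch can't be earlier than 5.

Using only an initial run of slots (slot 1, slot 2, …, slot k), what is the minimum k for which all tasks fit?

6

The precedence chain requires at least 2 distinct slots.
With at most 1 per slot and 5 tasks, at least 5 slots are needed.
Propagating the time windows through the other constraints, Spec can't land before 6, so the schedule must run through at least slot 6.
6 works (last occupied slot: 6): for example Integrate -> 3; Sync -> 1; Launch -> 5; Audit -> 2; Spec -> 6.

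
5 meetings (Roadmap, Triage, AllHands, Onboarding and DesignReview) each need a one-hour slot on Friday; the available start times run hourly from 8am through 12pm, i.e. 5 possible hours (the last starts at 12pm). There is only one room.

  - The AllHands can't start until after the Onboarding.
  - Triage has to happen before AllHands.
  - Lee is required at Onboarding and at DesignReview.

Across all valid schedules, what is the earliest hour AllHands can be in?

Precedence pushes AllHands to at least 9am.
AllHands at 10am is achievable: DesignReview in 12pm; Onboarding in 9am; Triage in 8am; Roadmap in 11am; AllHands in 10am.
Nothing earlier works — the conflict and capacity constraints rule out every hour before 10am.

10am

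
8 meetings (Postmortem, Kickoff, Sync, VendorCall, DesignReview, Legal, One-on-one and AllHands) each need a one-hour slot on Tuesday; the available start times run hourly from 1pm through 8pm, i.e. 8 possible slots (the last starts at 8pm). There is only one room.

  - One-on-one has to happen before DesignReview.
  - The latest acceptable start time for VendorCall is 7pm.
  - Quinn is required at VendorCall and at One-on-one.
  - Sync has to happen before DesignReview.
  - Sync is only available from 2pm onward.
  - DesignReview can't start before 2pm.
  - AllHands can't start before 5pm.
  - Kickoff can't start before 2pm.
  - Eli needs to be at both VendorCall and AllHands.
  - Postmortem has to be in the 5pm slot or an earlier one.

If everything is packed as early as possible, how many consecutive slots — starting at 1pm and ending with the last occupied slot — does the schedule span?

The precedence chain requires at least 2 distinct slots.
With at most 1 per slot and 8 meetings, at least 8 slots are needed.
AllHands can't be placed before 5pm — that is slot 5 counting from 1pm — so the schedule must run through at least 5 slots.
8 works (last occupied slot: 8pm): for example Legal -> 8pm, Kickoff -> 6pm, Sync -> 2pm, DesignReview -> 4pm, Postmortem -> 1pm, VendorCall -> 7pm, AllHands -> 5pm, One-on-one -> 3pm.

8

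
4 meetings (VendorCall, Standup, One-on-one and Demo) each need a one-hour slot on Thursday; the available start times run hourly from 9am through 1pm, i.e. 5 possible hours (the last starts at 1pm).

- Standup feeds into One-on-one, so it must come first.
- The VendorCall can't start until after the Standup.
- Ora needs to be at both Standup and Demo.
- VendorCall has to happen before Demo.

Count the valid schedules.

35

Splitting on VendorCall: it can be 10am (12), 11am (14), 12pm (9). Listing each branch's schedules as (Standup, One-on-one, Demo):
VendorCall=10am: (9am,10am,11am) (9am,10am,12pm) (9am,10am,1pm) (9am,11am,11am) (9am,11am,12pm) (9am,11am,1pm) (9am,12pm,11am) (9am,12pm,12pm) (9am,12pm,1pm) (9am,1pm,11am) (9am,1pm,12pm) (9am,1pm,1pm) — 12.
VendorCall=11am: (9am,10am,12pm) (9am,10am,1pm) (9am,11am,12pm) (9am,11am,1pm) (9am,12pm,12pm) (9am,12pm,1pm) (9am,1pm,12pm) (9am,1pm,1pm) (10am,11am,12pm) (10am,11am,1pm) (10am,12pm,12pm) (10am,12pm,1pm) (10am,1pm,12pm) (10am,1pm,1pm) — 14.
VendorCall=12pm: (9am,10am,1pm) (9am,11am,1pm) (9am,12pm,1pm) (9am,1pm,1pm) (10am,11am,1pm) (10am,12pm,1pm) (10am,1pm,1pm) (11am,12pm,1pm) (11am,1pm,1pm) — 9.
Summing: 12 + 14 + 9 = 35.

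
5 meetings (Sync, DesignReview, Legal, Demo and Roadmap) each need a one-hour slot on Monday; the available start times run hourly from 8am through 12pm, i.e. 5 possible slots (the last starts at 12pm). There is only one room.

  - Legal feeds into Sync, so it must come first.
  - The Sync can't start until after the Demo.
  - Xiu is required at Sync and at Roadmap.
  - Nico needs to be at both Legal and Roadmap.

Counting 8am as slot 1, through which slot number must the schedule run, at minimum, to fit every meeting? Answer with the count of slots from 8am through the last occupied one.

5 slots

The precedence chain requires at least 2 distinct slots.
With at most 1 per slot and 5 meetings, at least 5 slots are needed.
5 works (last occupied slot: 12pm): for example DesignReview -> 11am; Roadmap -> 12pm; Legal -> 8am; Demo -> 9am; Sync -> 10am.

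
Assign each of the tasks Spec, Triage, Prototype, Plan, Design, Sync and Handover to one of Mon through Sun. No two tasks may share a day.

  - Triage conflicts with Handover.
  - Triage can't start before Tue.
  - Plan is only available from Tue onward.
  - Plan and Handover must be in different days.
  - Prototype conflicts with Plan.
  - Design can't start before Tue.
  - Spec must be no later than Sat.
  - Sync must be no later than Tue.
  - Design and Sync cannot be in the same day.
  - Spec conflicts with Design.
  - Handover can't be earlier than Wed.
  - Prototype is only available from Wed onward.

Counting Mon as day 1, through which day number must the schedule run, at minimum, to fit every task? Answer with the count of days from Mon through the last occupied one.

With at most 1 per day and 7 tasks, at least 7 days are needed.
Prototype can't be placed before Wed — that is day 3 counting from Mon — so the schedule must run through at least 3 days.
7 works (last occupied day: Sun): for example Handover -> Thu; Triage -> Fri; Design -> Sun; Sync -> Mon; Plan -> Sat; Prototype -> Wed; Spec -> Tue.

7 days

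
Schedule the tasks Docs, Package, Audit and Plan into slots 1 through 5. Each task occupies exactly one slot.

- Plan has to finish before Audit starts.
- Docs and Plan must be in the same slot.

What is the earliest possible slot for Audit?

Precedence pushes Audit to at least 2.
Audit at 2 is achievable: Plan=1; Docs=1; Audit=2; Package=1.

2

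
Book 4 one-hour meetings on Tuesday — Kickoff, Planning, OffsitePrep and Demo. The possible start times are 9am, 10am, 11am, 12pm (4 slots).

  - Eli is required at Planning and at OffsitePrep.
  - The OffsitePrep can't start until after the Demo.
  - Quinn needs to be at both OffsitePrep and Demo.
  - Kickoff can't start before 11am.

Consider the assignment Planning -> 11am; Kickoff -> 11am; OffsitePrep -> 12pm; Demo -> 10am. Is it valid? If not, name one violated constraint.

Yes

The OffsitePrep can't start until after the Demo — holds.
Quinn needs to be at both OffsitePrep and Demo — holds.
Kickoff can't start before 11am — holds.
Eli is required at Planning and at OffsitePrep — holds.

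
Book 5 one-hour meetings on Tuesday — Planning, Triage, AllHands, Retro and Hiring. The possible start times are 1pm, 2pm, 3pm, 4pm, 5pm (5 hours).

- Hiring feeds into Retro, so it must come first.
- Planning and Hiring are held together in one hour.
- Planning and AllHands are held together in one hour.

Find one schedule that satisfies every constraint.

Triage -> 1pm; Hiring -> 1pm; Planning -> 1pm; Retro -> 2pm; AllHands -> 1pm

Checking: Hiring(1pm) before Retro(2pm); Planning = AllHands = 1pm; Planning = Hiring = 1pm.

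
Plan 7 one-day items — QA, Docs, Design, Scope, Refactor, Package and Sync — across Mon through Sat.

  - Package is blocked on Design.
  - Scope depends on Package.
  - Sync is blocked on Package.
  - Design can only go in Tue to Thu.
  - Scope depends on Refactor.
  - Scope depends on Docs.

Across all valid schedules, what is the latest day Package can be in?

Fri

Precedence pushes Package to at least Wed; downstream work caps Package at Fri.
Package at Fri is achievable: Package -> Fri, Scope -> Sat, Design -> Tue, Sync -> Sat, QA -> Mon, Docs -> Mon, Refactor -> Mon.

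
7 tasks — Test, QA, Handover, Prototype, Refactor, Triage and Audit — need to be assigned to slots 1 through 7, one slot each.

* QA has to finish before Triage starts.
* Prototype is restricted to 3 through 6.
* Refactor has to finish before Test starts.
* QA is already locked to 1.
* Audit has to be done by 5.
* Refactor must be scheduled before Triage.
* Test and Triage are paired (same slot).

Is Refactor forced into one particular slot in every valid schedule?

No

Refactor can be 1 (e.g. QA -> 1, Test -> 2, Prototype -> 3, Triage -> 2, Handover -> 1, Audit -> 1, Refactor -> 1) or 2 (e.g. Test=3, Triage=3, Audit=1, Prototype=3, Refactor=2, Handover=1, QA=1).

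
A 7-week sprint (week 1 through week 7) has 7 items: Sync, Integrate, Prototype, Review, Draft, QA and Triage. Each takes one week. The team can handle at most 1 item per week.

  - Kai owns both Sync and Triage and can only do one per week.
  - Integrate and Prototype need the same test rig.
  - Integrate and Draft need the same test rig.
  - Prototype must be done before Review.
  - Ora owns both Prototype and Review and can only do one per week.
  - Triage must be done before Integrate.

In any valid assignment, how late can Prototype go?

Downstream work caps Prototype at week 6.
Prototype at week 6 is achievable: QA in week 5, Triage in week 1, Sync in week 3, Prototype in week 6, Review in week 7, Integrate in week 2, Draft in week 4.

week 6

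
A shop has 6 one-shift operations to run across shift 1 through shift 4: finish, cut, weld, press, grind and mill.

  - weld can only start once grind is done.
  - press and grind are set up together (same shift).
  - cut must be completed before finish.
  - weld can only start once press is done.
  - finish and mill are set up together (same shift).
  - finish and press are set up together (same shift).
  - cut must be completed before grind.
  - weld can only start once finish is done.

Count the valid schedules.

4

Enumerating: cut in shift 1, finish in shift 2, mill in shift 2, press in shift 2, grind in shift 2, weld in shift 3 | weld=shift 4, cut=shift 1, press=shift 2, finish=shift 2, grind=shift 2, mill=shift 2 | mill in shift 3; weld in shift 4; finish in shift 3; grind in shift 3; press in shift 3; cut in shift 1 | press=shift 3, cut=shift 2, grind=shift 3, weld=shift 4, finish=shift 3, mill=shift 3.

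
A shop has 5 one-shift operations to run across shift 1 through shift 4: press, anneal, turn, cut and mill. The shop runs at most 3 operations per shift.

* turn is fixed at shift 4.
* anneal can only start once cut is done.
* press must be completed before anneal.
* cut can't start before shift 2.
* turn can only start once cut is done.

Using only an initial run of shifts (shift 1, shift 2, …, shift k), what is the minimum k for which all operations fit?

The precedence chain requires at least 2 distinct shifts.
With at most 3 per shift and 5 operations, at least 2 shifts are needed.
turn can't be placed before shift 4, so the schedule must run through at least shift 4.
4 works (last occupied shift: shift 4): for example turn in shift 4; cut in shift 2; anneal in shift 3; mill in shift 1; press in shift 1.

4 shifts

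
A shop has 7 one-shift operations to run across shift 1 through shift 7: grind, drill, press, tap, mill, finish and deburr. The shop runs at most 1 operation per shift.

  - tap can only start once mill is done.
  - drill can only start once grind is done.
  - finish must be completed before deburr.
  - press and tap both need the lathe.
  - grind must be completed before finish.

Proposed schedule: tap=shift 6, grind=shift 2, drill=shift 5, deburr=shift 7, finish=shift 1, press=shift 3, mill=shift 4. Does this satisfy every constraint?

tap can only start once mill is done — holds.
grind must be completed before finish — violated.
press and tap both need the lathe — holds.
The shop runs at most 1 operation per shift — holds.
drill can only start once grind is done — holds.
finish must be completed before deburr — holds.

No. grind must be completed before finish is not satisfied.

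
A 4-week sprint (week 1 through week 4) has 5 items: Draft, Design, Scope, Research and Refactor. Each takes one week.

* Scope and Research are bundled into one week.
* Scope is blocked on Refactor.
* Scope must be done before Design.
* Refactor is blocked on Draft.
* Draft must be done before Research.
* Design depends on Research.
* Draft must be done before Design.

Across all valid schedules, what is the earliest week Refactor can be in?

Precedence pushes Refactor to at least week 2; downstream work caps Refactor at week 2.
Refactor at week 2 is achievable: Draft=week 1, Refactor=week 2, Design=week 4, Scope=week 3, Research=week 3.

week 2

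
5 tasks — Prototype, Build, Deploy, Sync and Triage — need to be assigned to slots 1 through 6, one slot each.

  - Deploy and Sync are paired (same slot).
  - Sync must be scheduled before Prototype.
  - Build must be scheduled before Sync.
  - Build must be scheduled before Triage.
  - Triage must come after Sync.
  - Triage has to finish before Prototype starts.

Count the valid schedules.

Splitting on Prototype: it can be 4 (1), 5 (4), 6 (10). Listing each branch's schedules as (Build, Deploy, Sync, Triage):
Prototype=4: (1,2,2,3) — 1.
Prototype=5: (1,2,2,3) (1,2,2,4) (1,3,3,4) (2,3,3,4) — 4.
Prototype=6: (1,2,2,3) (1,2,2,4) (1,2,2,5) (1,3,3,4) (1,3,3,5) (1,4,4,5) (2,3,3,4) (2,3,3,5) (2,4,4,5) (3,4,4,5) — 10.
Summing: 1 + 4 + 10 = 15.

15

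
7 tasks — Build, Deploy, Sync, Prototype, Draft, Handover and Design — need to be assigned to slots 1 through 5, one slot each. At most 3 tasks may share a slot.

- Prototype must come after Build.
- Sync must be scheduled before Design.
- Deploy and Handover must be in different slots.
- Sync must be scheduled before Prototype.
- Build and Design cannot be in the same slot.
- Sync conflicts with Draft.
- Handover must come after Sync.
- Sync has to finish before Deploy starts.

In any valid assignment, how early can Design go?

2

Precedence pushes Design to at least 2.
Design at 2 is achievable: Design -> 2; Build -> 1; Deploy -> 2; Draft -> 3; Handover -> 3; Sync -> 1; Prototype -> 2.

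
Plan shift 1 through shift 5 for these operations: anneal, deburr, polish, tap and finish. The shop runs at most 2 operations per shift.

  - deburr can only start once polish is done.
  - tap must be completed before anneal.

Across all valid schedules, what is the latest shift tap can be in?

Downstream work caps tap at shift 4.
tap at shift 4 is achievable: anneal in shift 5; tap in shift 4; finish in shift 1; deburr in shift 2; polish in shift 1.

shift 4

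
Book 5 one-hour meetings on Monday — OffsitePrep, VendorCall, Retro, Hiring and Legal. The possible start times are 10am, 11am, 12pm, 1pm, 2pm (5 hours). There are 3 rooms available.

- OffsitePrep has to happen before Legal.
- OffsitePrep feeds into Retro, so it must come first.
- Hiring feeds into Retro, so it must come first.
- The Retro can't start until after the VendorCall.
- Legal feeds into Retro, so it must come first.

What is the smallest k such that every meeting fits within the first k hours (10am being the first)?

The precedence chain requires at least 3 distinct hours.
With at most 3 per hour and 5 meetings, at least 2 hours are needed.
3 works (last occupied hour: 12pm): for example Hiring in 10am; Retro in 12pm; VendorCall in 10am; Legal in 11am; OffsitePrep in 10am.

3 hours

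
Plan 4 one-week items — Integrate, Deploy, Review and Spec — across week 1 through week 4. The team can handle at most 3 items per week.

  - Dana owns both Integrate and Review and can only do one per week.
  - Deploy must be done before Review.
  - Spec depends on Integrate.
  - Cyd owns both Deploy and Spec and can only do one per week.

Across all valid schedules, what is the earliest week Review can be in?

Precedence pushes Review to at least week 2.
Review at week 2 is achievable: Integrate=week 1; Spec=week 2; Deploy=week 1; Review=week 2.

week 2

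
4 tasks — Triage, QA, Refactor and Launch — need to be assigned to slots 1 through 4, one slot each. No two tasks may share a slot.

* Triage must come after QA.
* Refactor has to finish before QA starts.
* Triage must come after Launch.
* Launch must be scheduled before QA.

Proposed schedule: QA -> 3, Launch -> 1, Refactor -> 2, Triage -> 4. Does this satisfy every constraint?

Launch must be scheduled before QA — holds.
Triage must come after QA — holds.
Triage must come after Launch — holds.
No two tasks may share a slot — holds.
Refactor has to finish before QA starts — holds.

Valid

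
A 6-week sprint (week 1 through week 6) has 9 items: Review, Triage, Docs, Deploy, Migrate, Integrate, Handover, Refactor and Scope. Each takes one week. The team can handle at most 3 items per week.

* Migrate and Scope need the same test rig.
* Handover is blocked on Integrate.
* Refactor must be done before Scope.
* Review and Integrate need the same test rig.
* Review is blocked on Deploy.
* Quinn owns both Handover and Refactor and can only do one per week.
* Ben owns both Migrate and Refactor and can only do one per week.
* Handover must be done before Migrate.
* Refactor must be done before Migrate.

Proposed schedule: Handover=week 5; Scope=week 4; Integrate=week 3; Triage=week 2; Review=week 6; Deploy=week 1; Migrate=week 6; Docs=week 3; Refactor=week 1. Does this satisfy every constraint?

Quinn owns both Handover and Refactor and can only do one per week — holds.
Ben owns both Migrate and Refactor and can only do one per week — holds.
The team can handle at most 3 items per week — holds.
Review is blocked on Deploy — holds.
Handover must be done before Migrate — holds.
Handover is blocked on Integrate — holds.
Review and Integrate need the same test rig — holds.
Refactor must be done before Scope — holds.
Refactor must be done before Migrate — holds.
Migrate and Scope need the same test rig — holds.

Yes, all constraints hold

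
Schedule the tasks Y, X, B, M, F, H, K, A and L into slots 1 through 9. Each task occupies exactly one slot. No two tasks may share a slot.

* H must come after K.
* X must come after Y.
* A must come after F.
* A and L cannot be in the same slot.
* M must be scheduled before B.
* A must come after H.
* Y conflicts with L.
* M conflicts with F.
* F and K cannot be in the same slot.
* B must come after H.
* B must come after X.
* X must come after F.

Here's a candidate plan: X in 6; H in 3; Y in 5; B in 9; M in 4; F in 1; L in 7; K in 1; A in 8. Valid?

No — it violates: F and K cannot be in the same slot

F and K cannot be in the same slot — violated.
A must come after H — holds.
A must come after F — holds.
X must come after F — holds.
X must come after Y — holds.
M must be scheduled before B — holds.
B must come after X — holds.
H must come after K — holds.
Y conflicts with L — holds.
No two tasks may share a slot — violated.
A and L cannot be in the same slot — holds.
M conflicts with F — holds.
B must come after H — holds.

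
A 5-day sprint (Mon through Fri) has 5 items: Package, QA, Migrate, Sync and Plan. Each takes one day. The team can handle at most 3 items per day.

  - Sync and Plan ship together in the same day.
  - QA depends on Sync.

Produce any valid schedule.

Package -> Mon; Plan -> Mon; Sync -> Mon; Migrate -> Tue; QA -> Tue

Checking: Sync(Mon) before QA(Tue); Sync = Plan = Mon; max 3 per day (cap 3).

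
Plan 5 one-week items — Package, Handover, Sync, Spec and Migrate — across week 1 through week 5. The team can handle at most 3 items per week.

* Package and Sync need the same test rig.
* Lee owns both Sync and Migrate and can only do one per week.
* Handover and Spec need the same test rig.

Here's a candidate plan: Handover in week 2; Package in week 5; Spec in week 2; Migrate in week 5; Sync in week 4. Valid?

No — it violates: Handover and Spec need the same test rig

Handover and Spec need the same test rig — violated.
Package and Sync need the same test rig — holds.
The team can handle at most 3 items per week — holds.
Lee owns both Sync and Migrate and can only do one per week — holds.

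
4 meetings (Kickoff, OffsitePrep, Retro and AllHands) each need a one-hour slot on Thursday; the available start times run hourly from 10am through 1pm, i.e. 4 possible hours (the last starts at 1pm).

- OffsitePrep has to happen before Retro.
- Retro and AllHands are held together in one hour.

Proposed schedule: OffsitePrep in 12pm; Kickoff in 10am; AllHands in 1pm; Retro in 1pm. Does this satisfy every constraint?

Yes, all constraints hold

OffsitePrep has to happen before Retro — holds.
Retro and AllHands are held together in one hour — holds.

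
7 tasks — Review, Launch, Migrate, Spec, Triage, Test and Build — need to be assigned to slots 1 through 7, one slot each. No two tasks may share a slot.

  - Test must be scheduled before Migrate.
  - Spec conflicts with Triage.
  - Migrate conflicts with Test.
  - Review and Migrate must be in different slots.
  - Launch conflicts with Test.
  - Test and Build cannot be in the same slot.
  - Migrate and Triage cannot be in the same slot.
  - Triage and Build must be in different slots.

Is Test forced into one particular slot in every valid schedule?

Test can be 1 (e.g. Test -> 1; Build -> 7; Review -> 3; Triage -> 6; Migrate -> 2; Launch -> 4; Spec -> 5) or 2 (e.g. Review=1, Build=7, Migrate=3, Spec=5, Test=2, Triage=6, Launch=4).

No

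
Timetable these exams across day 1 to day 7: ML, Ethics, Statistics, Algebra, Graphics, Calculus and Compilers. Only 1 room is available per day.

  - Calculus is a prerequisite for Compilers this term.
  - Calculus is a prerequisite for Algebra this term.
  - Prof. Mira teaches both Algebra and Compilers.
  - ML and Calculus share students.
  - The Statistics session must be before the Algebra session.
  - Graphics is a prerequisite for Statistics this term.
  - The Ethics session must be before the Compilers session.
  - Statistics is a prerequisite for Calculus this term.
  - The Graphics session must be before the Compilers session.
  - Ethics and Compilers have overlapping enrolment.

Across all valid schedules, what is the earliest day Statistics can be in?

day 2

Precedence pushes Statistics to at least day 2; downstream work caps Statistics at day 5.
Statistics at day 2 is achievable: Statistics=day 2, ML=day 7, Compilers=day 5, Algebra=day 6, Graphics=day 1, Ethics=day 4, Calculus=day 3.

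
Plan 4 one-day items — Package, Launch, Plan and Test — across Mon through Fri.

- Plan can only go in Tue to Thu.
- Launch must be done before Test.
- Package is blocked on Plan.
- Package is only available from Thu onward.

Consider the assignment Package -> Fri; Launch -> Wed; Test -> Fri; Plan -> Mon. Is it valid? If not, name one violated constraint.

Package is only available from Thu onward — holds.
Launch must be done before Test — holds.
Package is blocked on Plan — holds.
Plan can only go in Tue to Thu — violated.

Invalid. Plan can only go in Tue to Thu.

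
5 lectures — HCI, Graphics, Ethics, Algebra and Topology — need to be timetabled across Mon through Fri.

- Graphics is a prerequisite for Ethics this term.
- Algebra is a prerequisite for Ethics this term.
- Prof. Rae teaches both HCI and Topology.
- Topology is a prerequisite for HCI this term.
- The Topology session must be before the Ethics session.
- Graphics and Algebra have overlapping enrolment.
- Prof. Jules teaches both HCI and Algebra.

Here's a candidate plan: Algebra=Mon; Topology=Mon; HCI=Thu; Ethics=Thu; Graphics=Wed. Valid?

Yes, all constraints hold

The Topology session must be before the Ethics session — holds.
Prof. Jules teaches both HCI and Algebra — holds.
Graphics is a prerequisite for Ethics this term — holds.
Topology is a prerequisite for HCI this term — holds.
Prof. Rae teaches both HCI and Topology — holds.
Graphics and Algebra have overlapping enrolment — holds.
Algebra is a prerequisite for Ethics this term — holds.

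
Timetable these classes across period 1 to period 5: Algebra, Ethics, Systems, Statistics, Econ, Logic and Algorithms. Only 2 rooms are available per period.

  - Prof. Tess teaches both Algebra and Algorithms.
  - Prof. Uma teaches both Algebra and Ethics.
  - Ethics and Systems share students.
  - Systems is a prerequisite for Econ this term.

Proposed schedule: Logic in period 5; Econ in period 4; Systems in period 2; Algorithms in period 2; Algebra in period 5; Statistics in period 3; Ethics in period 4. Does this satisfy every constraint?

Systems is a prerequisite for Econ this term — holds.
Prof. Tess teaches both Algebra and Algorithms — holds.
Only 2 rooms are available per period — holds.
Ethics and Systems share students — holds.
Prof. Uma teaches both Algebra and Ethics — holds.

Yes, all constraints hold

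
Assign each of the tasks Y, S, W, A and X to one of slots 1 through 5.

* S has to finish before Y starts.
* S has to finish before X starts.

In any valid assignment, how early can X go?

Precedence pushes X to at least 2.
X at 2 is achievable: A=1; Y=2; W=1; X=2; S=1.

2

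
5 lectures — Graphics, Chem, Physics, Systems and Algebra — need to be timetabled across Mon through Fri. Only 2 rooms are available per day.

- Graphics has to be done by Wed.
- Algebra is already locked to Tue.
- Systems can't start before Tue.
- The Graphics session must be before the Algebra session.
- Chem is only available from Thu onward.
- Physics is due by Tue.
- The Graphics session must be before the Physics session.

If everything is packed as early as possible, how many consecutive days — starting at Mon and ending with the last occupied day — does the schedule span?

The precedence chain requires at least 2 distinct days.
With at most 2 per day and 5 lectures, at least 3 days are needed.
Chem can't be placed before Thu — that is day 4 counting from Mon — so the schedule must run through at least 4 days.
4 works (last occupied day: Thu): for example Physics -> Tue; Graphics -> Mon; Algebra -> Tue; Systems -> Wed; Chem -> Thu.

4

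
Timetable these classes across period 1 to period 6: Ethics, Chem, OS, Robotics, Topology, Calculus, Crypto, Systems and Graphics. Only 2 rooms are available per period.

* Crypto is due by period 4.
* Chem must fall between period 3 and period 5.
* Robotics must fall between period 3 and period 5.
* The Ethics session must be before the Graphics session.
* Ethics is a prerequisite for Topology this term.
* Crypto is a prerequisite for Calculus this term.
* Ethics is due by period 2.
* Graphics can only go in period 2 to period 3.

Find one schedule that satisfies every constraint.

OS=period 4, Robotics=period 3, Chem=period 3, Systems=period 5, Crypto=period 1, Ethics=period 1, Graphics=period 2, Calculus=period 4, Topology=period 2

Checking: Ethics(period 1) before Topology(period 2); Crypto(period 1) before Calculus(period 4); Ethics(period 1) before Graphics(period 2); Chem=period 3 in [period 3,period 5]; Ethics=period 1 in [period 1,period 2]; Graphics=period 2 in [period 2,period 3]; Robotics=period 3 in [period 3,period 5]; Crypto=period 1 in [period 1,period 4]; max 2 per period (cap 2).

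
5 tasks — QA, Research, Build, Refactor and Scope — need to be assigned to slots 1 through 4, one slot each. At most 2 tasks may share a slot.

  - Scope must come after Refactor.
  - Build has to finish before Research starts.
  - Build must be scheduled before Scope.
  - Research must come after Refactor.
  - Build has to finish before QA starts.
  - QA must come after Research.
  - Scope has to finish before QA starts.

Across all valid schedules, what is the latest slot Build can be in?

Downstream work caps Build at 2.
Build at 2 is achievable: Build=2, QA=4, Research=3, Scope=3, Refactor=1.

2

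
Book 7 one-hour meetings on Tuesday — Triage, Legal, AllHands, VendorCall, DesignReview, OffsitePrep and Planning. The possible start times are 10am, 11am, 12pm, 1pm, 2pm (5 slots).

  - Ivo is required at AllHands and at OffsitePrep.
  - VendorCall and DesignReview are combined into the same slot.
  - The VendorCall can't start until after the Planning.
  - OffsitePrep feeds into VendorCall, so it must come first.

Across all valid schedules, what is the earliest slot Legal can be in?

Legal at 10am is achievable: OffsitePrep in 10am, Triage in 10am, Legal in 10am, Planning in 10am, AllHands in 11am, VendorCall in 11am, DesignReview in 11am.

10am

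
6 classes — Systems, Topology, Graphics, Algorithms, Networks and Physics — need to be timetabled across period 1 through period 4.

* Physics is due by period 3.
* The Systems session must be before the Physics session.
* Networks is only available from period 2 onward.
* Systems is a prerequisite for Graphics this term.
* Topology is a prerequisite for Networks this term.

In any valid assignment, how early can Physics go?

Precedence pushes Physics to at least period 2; Physics's own window allows nothing later than period 3.
Physics at period 2 is achievable: Systems -> period 1; Networks -> period 2; Graphics -> period 2; Algorithms -> period 1; Physics -> period 2; Topology -> period 1.

period 2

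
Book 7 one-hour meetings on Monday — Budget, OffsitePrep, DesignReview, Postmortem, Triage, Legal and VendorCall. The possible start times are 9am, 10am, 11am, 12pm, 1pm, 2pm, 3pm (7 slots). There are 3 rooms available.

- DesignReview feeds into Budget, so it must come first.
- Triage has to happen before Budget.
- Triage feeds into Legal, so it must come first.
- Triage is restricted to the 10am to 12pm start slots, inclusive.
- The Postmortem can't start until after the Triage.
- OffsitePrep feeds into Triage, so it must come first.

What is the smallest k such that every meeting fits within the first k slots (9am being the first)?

The precedence chain requires at least 3 distinct slots.
With at most 3 per slot and 7 meetings, at least 3 slots are needed.
3 works (last occupied slot: 11am): for example Budget -> 11am; VendorCall -> 9am; Legal -> 11am; Postmortem -> 11am; Triage -> 10am; OffsitePrep -> 9am; DesignReview -> 9am.

3 slots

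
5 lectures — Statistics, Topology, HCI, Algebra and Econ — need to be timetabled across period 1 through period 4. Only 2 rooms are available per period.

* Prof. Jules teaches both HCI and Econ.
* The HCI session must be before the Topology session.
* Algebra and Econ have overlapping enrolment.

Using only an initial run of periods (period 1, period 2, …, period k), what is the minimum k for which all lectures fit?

3

The precedence chain requires at least 2 distinct periods.
With at most 2 per period and 5 lectures, at least 3 periods are needed.
3 works (last occupied period: period 3): for example Statistics in period 1; HCI in period 1; Topology in period 2; Algebra in period 2; Econ in period 3.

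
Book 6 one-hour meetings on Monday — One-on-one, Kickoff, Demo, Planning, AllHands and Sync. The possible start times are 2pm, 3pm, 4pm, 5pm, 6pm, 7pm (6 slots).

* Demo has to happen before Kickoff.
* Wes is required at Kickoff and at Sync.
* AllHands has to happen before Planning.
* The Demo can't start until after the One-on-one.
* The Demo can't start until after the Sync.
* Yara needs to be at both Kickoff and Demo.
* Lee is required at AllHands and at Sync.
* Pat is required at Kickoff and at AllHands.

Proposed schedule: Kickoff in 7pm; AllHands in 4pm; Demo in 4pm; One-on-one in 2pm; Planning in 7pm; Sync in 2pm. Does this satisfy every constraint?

The Demo can't start until after the One-on-one — holds.
Lee is required at AllHands and at Sync — holds.
Wes is required at Kickoff and at Sync — holds.
Yara needs to be at both Kickoff and Demo — holds.
The Demo can't start until after the Sync — holds.
Pat is required at Kickoff and at AllHands — holds.
Demo has to happen before Kickoff — holds.
AllHands has to happen before Planning — holds.

Valid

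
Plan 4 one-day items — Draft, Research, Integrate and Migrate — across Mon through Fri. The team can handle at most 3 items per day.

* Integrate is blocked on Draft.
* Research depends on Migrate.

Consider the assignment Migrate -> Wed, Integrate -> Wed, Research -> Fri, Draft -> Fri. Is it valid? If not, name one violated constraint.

The team can handle at most 3 items per day — holds.
Research depends on Migrate — holds.
Integrate is blocked on Draft — violated.

No — it violates: Integrate is blocked on Draft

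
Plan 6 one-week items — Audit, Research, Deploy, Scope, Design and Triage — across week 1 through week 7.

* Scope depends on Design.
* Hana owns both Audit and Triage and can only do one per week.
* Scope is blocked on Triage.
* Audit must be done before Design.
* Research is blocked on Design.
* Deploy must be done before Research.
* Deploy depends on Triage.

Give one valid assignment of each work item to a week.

Scope -> week 3; Deploy -> week 3; Research -> week 4; Triage -> week 2; Design -> week 2; Audit -> week 1

Checking: Design(week 2) before Scope(week 3); Deploy(week 3) before Research(week 4); Design(week 2) before Research(week 4); Triage(week 2) before Scope(week 3); Audit(week 1) before Design(week 2); Triage(week 2) before Deploy(week 3); Audit(week 1) != Triage(week 2).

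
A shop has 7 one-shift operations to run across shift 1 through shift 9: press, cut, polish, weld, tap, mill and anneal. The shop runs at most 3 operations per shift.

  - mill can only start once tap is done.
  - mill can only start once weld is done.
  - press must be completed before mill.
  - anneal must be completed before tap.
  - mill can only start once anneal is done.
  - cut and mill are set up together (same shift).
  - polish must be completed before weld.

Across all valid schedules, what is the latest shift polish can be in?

Downstream work caps polish at shift 7.
polish at shift 7 is achievable: cut -> shift 9; tap -> shift 2; press -> shift 1; mill -> shift 9; weld -> shift 8; polish -> shift 7; anneal -> shift 1.

shift 7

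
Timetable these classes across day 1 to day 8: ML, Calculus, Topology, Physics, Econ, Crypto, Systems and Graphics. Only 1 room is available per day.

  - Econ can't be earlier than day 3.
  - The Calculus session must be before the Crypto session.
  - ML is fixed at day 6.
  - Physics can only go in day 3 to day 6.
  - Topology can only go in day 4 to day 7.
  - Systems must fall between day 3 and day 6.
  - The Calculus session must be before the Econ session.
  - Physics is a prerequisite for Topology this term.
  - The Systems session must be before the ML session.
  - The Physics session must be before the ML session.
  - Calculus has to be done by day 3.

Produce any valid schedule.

Systems=day 5, Topology=day 4, Physics=day 3, Calculus=day 1, ML=day 6, Graphics=day 8, Crypto=day 2, Econ=day 7

Checking: Physics(day 3) before ML(day 6); Calculus(day 1) before Crypto(day 2); Physics(day 3) before Topology(day 4); Systems(day 5) before ML(day 6); Calculus(day 1) before Econ(day 7); Calculus=day 1 in [day 1,day 3]; Econ=day 7 in [day 3,day 8]; Physics=day 3 in [day 3,day 6]; ML=day 6 in [day 6,day 6]; Topology=day 4 in [day 4,day 7]; Systems=day 5 in [day 3,day 6]; max 1 per day (cap 1).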